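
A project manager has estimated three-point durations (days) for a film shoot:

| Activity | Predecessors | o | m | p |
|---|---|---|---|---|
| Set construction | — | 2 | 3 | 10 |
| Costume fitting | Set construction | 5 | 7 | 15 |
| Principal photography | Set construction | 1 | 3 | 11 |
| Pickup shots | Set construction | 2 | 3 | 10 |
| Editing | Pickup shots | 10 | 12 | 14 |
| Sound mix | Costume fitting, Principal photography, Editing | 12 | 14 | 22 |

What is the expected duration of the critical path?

te_Set construction = (2 + 4·3 + 10)/6 = 24/6 = 4
te_Costume fitting = (5 + 4·7 + 15)/6 = 48/6 = 8
te_Principal photography = (1 + 4·3 + 11)/6 = 24/6 = 4
te_Pickup shots = (2 + 4·3 + 10)/6 = 24/6 = 4
te_Editing = (10 + 4·12 + 14)/6 = 72/6 = 12
te_Sound mix = (12 + 4·14 + 22)/6 = 90/6 = 15

Forward pass:
ES_Set construction = 0; EF_Set construction = 4
ES_Costume fitting = 4; EF_Costume fitting = 4+8 = 12
ES_Principal photography = 4; EF_Principal photography = 4+4 = 8
ES_Pickup shots = 4; EF_Pickup shots = 4+4 = 8
ES_Editing = 8; EF_Editing = 8+12 = 20
ES_Sound mix = max(EF_Costume fitting=12, EF_Principal photography=8, EF_Editing=20) = 20; EF_Sound mix = 20+15 = 35
Expected project duration μ = 35 days. Critical path: Set construction → Pickup shots → Editing → Sound mix.

35 days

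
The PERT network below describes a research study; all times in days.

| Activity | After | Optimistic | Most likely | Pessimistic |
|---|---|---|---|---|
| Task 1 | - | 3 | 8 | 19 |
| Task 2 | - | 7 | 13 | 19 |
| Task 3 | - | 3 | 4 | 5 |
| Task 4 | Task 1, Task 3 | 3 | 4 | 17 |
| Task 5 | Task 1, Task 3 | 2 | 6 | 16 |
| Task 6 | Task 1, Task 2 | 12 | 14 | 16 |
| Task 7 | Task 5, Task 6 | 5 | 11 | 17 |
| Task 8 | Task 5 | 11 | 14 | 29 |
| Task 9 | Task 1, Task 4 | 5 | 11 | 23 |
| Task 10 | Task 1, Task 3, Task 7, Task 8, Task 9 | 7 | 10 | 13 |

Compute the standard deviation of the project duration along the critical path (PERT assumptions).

te_Task 1 = (3 + 4·8 + 19)/6 = 54/6 = 9; σ²_Task 1 = ((19−3)/6)² = 7.111
te_Task 2 = (7 + 4·13 + 19)/6 = 78/6 = 13; σ²_Task 2 = ((19−7)/6)² = 4.000
te_Task 3 = (3 + 4·4 + 5)/6 = 24/6 = 4; σ²_Task 3 = ((5−3)/6)² = 0.111
te_Task 4 = (3 + 4·4 + 17)/6 = 36/6 = 6; σ²_Task 4 = ((17−3)/6)² = 5.444
te_Task 5 = (2 + 4·6 + 16)/6 = 42/6 = 7; σ²_Task 5 = ((16−2)/6)² = 5.444
te_Task 6 = (12 + 4·14 + 16)/6 = 84/6 = 14; σ²_Task 6 = ((16−12)/6)² = 0.444
te_Task 7 = (5 + 4·11 + 17)/6 = 66/6 = 11; σ²_Task 7 = ((17−5)/6)² = 4.000
te_Task 8 = (11 + 4·14 + 29)/6 = 96/6 = 16; σ²_Task 8 = ((29−11)/6)² = 9.000
te_Task 9 = (5 + 4·11 + 23)/6 = 72/6 = 12; σ²_Task 9 = ((23−5)/6)² = 9.000
te_Task 10 = (7 + 4·10 + 13)/6 = 60/6 = 10; σ²_Task 10 = ((13−7)/6)² = 1.000

Forward pass:
ES_Task 1 = 0; EF_Task 1 = 9
ES_Task 2 = 0; EF_Task 2 = 13
ES_Task 3 = 0; EF_Task 3 = 4
ES_Task 4 = max(EF_Task 1=9, EF_Task 3=4) = 9; EF_Task 4 = 9+6 = 15
ES_Task 5 = max(EF_Task 1=9, EF_Task 3=4) = 9; EF_Task 5 = 9+7 = 16
ES_Task 6 = max(EF_Task 1=9, EF_Task 2=13) = 13; EF_Task 6 = 13+14 = 27
ES_Task 7 = max(EF_Task 5=16, EF_Task 6=27) = 27; EF_Task 7 = 27+11 = 38
ES_Task 8 = 16; EF_Task 8 = 16+16 = 32
ES_Task 9 = max(EF_Task 1=9, EF_Task 4=15) = 15; EF_Task 9 = 15+12 = 27
ES_Task 10 = max(EF_Task 1=9, EF_Task 3=4, EF_Task 7=38, EF_Task 8=32, EF_Task 9=27) = 38; EF_Task 10 = 38+10 = 48
Expected project duration μ = 48 days. Critical path: Task 2 → Task 6 → Task 7 → Task 10.

Variance along critical path = 4.000 + 0.444 + 4.000 + 1.000 = 9.444
σ = √9.444 = 3.073 days

3.07 days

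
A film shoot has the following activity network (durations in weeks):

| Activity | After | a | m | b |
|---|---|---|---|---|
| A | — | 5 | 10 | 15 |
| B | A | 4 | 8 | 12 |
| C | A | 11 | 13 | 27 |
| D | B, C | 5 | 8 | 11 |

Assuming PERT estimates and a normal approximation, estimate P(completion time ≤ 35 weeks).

0.728

te_A = (5 + 4·10 + 15)/6 = 60/6 = 10; σ²_A = ((15−5)/6)² = 2.778
te_B = (4 + 4·8 + 12)/6 = 48/6 = 8; σ²_B = ((12−4)/6)² = 1.778
te_C = (11 + 4·13 + 27)/6 = 90/6 = 15; σ²_C = ((27−11)/6)² = 7.111
te_D = (5 + 4·8 + 11)/6 = 48/6 = 8; σ²_D = ((11−5)/6)² = 1.000

Forward pass:
ES_A = 0; EF_A = 10
ES_B = 10; EF_B = 10+8 = 18
ES_C = 10; EF_C = 10+15 = 25
ES_D = max(EF_B=18, EF_C=25) = 25; EF_D = 25+8 = 33
Expected project duration μ = 33 weeks. Critical path: A → C → D.

Variance along critical path = 2.778 + 7.111 + 1.000 = 10.889; σ = √10.889 = 3.300 weeks.
Z = (35 − 33) / 3.300 = 0.606
P(T ≤ 35) = Φ(0.606) ≈ 0.728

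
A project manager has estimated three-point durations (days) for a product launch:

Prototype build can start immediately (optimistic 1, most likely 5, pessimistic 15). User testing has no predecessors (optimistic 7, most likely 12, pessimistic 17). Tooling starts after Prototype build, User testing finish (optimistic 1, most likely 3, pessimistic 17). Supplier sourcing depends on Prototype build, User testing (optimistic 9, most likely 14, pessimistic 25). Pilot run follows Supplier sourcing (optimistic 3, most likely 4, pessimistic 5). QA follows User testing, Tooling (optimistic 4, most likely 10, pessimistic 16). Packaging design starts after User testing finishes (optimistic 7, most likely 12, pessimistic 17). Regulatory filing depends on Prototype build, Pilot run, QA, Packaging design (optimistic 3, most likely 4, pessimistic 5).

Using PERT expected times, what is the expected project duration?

35 days

te_Prototype build = (1 + 4·5 + 15)/6 = 36/6 = 6
te_User testing = (7 + 4·12 + 17)/6 = 72/6 = 12
te_Tooling = (1 + 4·3 + 17)/6 = 30/6 = 5
te_Supplier sourcing = (9 + 4·14 + 25)/6 = 90/6 = 15
te_Pilot run = (3 + 4·4 + 5)/6 = 24/6 = 4
te_QA = (4 + 4·10 + 16)/6 = 60/6 = 10
te_Packaging design = (7 + 4·12 + 17)/6 = 72/6 = 12
te_Regulatory filing = (3 + 4·4 + 5)/6 = 24/6 = 4

Forward pass:
ES_Prototype build = 0; EF_Prototype build = 6
ES_User testing = 0; EF_User testing = 12
ES_Tooling = max(EF_Prototype build=6, EF_User testing=12) = 12; EF_Tooling = 12+5 = 17
ES_Supplier sourcing = max(EF_Prototype build=6, EF_User testing=12) = 12; EF_Supplier sourcing = 12+15 = 27
ES_Pilot run = 27; EF_Pilot run = 27+4 = 31
ES_QA = max(EF_User testing=12, EF_Tooling=17) = 17; EF_QA = 17+10 = 27
ES_Packaging design = 12; EF_Packaging design = 12+12 = 24
ES_Regulatory filing = max(EF_Prototype build=6, EF_Pilot run=31, EF_QA=27, EF_Packaging design=24) = 31; EF_Regulatory filing = 31+4 = 35
Expected project duration μ = 35 days. Critical path: User testing → Supplier sourcing → Pilot run → Regulatory filing.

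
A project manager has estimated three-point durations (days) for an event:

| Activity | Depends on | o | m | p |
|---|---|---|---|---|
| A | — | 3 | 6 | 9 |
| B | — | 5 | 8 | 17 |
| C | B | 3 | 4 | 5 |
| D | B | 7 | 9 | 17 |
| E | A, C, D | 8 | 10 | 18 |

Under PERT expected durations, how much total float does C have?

te_A = (3 + 4·6 + 9)/6 = 36/6 = 6
te_B = (5 + 4·8 + 17)/6 = 54/6 = 9
te_C = (3 + 4·4 + 5)/6 = 24/6 = 4
te_D = (7 + 4·9 + 17)/6 = 60/6 = 10
te_E = (8 + 4·10 + 18)/6 = 66/6 = 11

Forward pass:
ES_A = 0; EF_A = 6
ES_B = 0; EF_B = 9
ES_C = 9; EF_C = 9+4 = 13
ES_D = 9; EF_D = 9+10 = 19
ES_E = max(EF_A=6, EF_C=13, EF_D=19) = 19; EF_E = 19+11 = 30
Expected project duration μ = 30 days. Critical path: B → D → E.

Backward pass:
LF_E = 30; LS_E = 30−11 = 19
LF_D = LS_E = 19; LS_D = 19−10 = 9
LF_C = LS_E = 19; LS_C = 19−4 = 15
LF_B = min(LS_C=15, LS_D=9) = 9; LS_B = 9−9 = 0
LF_A = LS_E = 19; LS_A = 19−6 = 13
Slack_C = LS_C − ES_C = 15 − 9 = 6

6 days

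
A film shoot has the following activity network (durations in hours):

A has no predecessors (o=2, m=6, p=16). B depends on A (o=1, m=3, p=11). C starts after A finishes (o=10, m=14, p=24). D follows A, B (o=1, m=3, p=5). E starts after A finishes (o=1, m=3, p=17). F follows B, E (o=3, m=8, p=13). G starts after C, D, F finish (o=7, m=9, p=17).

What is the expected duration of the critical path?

te_A = (2 + 4·6 + 16)/6 = 42/6 = 7
te_B = (1 + 4·3 + 11)/6 = 24/6 = 4
te_C = (10 + 4·14 + 24)/6 = 90/6 = 15
te_D = (1 + 4·3 + 5)/6 = 18/6 = 3
te_E = (1 + 4·3 + 17)/6 = 30/6 = 5
te_F = (3 + 4·8 + 13)/6 = 48/6 = 8
te_G = (7 + 4·9 + 17)/6 = 60/6 = 10

Forward pass:
ES_A = 0; EF_A = 7
ES_B = 7; EF_B = 7+4 = 11
ES_C = 7; EF_C = 7+15 = 22
ES_D = max(EF_A=7, EF_B=11) = 11; EF_D = 11+3 = 14
ES_E = 7; EF_E = 7+5 = 12
ES_F = max(EF_B=11, EF_E=12) = 12; EF_F = 12+8 = 20
ES_G = max(EF_C=22, EF_D=14, EF_F=20) = 22; EF_G = 22+10 = 32
Expected project duration μ = 32 hours. Critical path: A → C → G.

32 hours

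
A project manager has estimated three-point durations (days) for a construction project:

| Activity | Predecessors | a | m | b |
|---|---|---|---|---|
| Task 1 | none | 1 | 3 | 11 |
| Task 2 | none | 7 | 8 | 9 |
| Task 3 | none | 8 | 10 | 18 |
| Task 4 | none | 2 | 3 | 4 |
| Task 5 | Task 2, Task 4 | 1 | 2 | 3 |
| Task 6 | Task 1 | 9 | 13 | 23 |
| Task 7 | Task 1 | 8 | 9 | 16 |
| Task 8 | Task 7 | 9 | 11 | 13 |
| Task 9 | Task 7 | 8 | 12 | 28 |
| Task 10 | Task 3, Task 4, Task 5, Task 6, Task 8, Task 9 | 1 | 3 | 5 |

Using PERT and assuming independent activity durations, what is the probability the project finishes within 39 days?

0.977

te_Task 1 = (1 + 4·3 + 11)/6 = 24/6 = 4; σ²_Task 1 = ((11−1)/6)² = 2.778
te_Task 2 = (7 + 4·8 + 9)/6 = 48/6 = 8; σ²_Task 2 = ((9−7)/6)² = 0.111
te_Task 3 = (8 + 4·10 + 18)/6 = 66/6 = 11; σ²_Task 3 = ((18−8)/6)² = 2.778
te_Task 4 = (2 + 4·3 + 4)/6 = 18/6 = 3; σ²_Task 4 = ((4−2)/6)² = 0.111
te_Task 5 = (1 + 4·2 + 3)/6 = 12/6 = 2; σ²_Task 5 = ((3−1)/6)² = 0.111
te_Task 6 = (9 + 4·13 + 23)/6 = 84/6 = 14; σ²_Task 6 = ((23−9)/6)² = 5.444
te_Task 7 = (8 + 4·9 + 16)/6 = 60/6 = 10; σ²_Task 7 = ((16−8)/6)² = 1.778
te_Task 8 = (9 + 4·11 + 13)/6 = 66/6 = 11; σ²_Task 8 = ((13−9)/6)² = 0.444
te_Task 9 = (8 + 4·12 + 28)/6 = 84/6 = 14; σ²_Task 9 = ((28−8)/6)² = 11.111
te_Task 10 = (1 + 4·3 + 5)/6 = 18/6 = 3; σ²_Task 10 = ((5−1)/6)² = 0.444

Forward pass:
ES_Task 1 = 0; EF_Task 1 = 4
ES_Task 2 = 0; EF_Task 2 = 8
ES_Task 3 = 0; EF_Task 3 = 11
ES_Task 4 = 0; EF_Task 4 = 3
ES_Task 5 = max(EF_Task 2=8, EF_Task 4=3) = 8; EF_Task 5 = 8+2 = 10
ES_Task 6 = 4; EF_Task 6 = 4+14 = 18
ES_Task 7 = 4; EF_Task 7 = 4+10 = 14
ES_Task 8 = 14; EF_Task 8 = 14+11 = 25
ES_Task 9 = 14; EF_Task 9 = 14+14 = 28
ES_Task 10 = max(EF_Task 3=11, EF_Task 4=3, EF_Task 5=10, EF_Task 6=18, EF_Task 8=25, EF_Task 9=28) = 28; EF_Task 10 = 28+3 = 31
Expected project duration μ = 31 days. Critical path: Task 1 → Task 7 → Task 9 → Task 10.

Variance along critical path = 2.778 + 1.778 + 11.111 + 0.444 = 16.111; σ = √16.111 = 4.014 days.
Z = (39 − 31) / 4.014 = 1.993
P(T ≤ 39) = Φ(1.993) ≈ 0.977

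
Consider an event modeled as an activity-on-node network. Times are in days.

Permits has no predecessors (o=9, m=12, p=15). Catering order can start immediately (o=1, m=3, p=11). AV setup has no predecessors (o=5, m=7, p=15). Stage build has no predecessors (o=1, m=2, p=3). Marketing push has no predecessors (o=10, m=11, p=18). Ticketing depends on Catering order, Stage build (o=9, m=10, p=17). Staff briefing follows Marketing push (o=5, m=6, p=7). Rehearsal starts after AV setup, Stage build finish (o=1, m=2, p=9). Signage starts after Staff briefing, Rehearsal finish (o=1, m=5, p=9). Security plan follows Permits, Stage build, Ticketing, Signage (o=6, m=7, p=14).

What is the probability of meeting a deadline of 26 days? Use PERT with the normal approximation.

te_Permits = (9 + 4·12 + 15)/6 = 72/6 = 12; σ²_Permits = ((15−9)/6)² = 1.000
te_Catering order = (1 + 4·3 + 11)/6 = 24/6 = 4; σ²_Catering order = ((11−1)/6)² = 2.778
te_AV setup = (5 + 4·7 + 15)/6 = 48/6 = 8; σ²_AV setup = ((15−5)/6)² = 2.778
te_Stage build = (1 + 4·2 + 3)/6 = 12/6 = 2; σ²_Stage build = ((3−1)/6)² = 0.111
te_Marketing push = (10 + 4·11 + 18)/6 = 72/6 = 12; σ²_Marketing push = ((18−10)/6)² = 1.778
te_Ticketing = (9 + 4·10 + 17)/6 = 66/6 = 11; σ²_Ticketing = ((17−9)/6)² = 1.778
te_Staff briefing = (5 + 4·6 + 7)/6 = 36/6 = 6; σ²_Staff briefing = ((7−5)/6)² = 0.111
te_Rehearsal = (1 + 4·2 + 9)/6 = 18/6 = 3; σ²_Rehearsal = ((9−1)/6)² = 1.778
te_Signage = (1 + 4·5 + 9)/6 = 30/6 = 5; σ²_Signage = ((9−1)/6)² = 1.778
te_Security plan = (6 + 4·7 + 14)/6 = 48/6 = 8; σ²_Security plan = ((14−6)/6)² = 1.778

Forward pass:
ES_Permits = 0; EF_Permits = 12
ES_Catering order = 0; EF_Catering order = 4
ES_AV setup = 0; EF_AV setup = 8
ES_Stage build = 0; EF_Stage build = 2
ES_Marketing push = 0; EF_Marketing push = 12
ES_Ticketing = max(EF_Catering order=4, EF_Stage build=2) = 4; EF_Ticketing = 4+11 = 15
ES_Staff briefing = 12; EF_Staff briefing = 12+6 = 18
ES_Rehearsal = max(EF_AV setup=8, EF_Stage build=2) = 8; EF_Rehearsal = 8+3 = 11
ES_Signage = max(EF_Staff briefing=18, EF_Rehearsal=11) = 18; EF_Signage = 18+5 = 23
ES_Security plan = max(EF_Permits=12, EF_Stage build=2, EF_Ticketing=15, EF_Signage=23) = 23; EF_Security plan = 23+8 = 31
Expected project duration μ = 31 days. Critical path: Marketing push → Staff briefing → Signage → Security plan.

Variance along critical path = 1.778 + 0.111 + 1.778 + 1.778 = 5.444; σ = √5.444 = 2.333 days.
Z = (26 − 31) / 2.333 = -2.143
P(T ≤ 26) = Φ(-2.143) ≈ 0.016

0.016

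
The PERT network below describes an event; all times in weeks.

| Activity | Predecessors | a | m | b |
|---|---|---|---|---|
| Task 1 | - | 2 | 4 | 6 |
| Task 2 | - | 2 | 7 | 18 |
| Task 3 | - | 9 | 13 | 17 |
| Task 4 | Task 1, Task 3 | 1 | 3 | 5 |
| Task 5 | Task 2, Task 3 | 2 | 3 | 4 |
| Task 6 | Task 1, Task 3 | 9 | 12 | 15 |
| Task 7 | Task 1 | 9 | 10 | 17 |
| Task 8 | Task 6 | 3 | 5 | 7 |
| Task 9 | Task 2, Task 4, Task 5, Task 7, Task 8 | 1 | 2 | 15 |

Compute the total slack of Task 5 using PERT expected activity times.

te_Task 1 = (2 + 4·4 + 6)/6 = 24/6 = 4
te_Task 2 = (2 + 4·7 + 18)/6 = 48/6 = 8
te_Task 3 = (9 + 4·13 + 17)/6 = 78/6 = 13
te_Task 4 = (1 + 4·3 + 5)/6 = 18/6 = 3
te_Task 5 = (2 + 4·3 + 4)/6 = 18/6 = 3
te_Task 6 = (9 + 4·12 + 15)/6 = 72/6 = 12
te_Task 7 = (9 + 4·10 + 17)/6 = 66/6 = 11
te_Task 8 = (3 + 4·5 + 7)/6 = 30/6 = 5
te_Task 9 = (1 + 4·2 + 15)/6 = 24/6 = 4

Forward pass:
ES_Task 1 = 0; EF_Task 1 = 4
ES_Task 2 = 0; EF_Task 2 = 8
ES_Task 3 = 0; EF_Task 3 = 13
ES_Task 4 = max(EF_Task 1=4, EF_Task 3=13) = 13; EF_Task 4 = 13+3 = 16
ES_Task 5 = max(EF_Task 2=8, EF_Task 3=13) = 13; EF_Task 5 = 13+3 = 16
ES_Task 6 = max(EF_Task 1=4, EF_Task 3=13) = 13; EF_Task 6 = 13+12 = 25
ES_Task 7 = 4; EF_Task 7 = 4+11 = 15
ES_Task 8 = 25; EF_Task 8 = 25+5 = 30
ES_Task 9 = max(EF_Task 2=8, EF_Task 4=16, EF_Task 5=16, EF_Task 7=15, EF_Task 8=30) = 30; EF_Task 9 = 30+4 = 34
Expected project duration μ = 34 weeks. Critical path: Task 3 → Task 6 → Task 8 → Task 9.

Backward pass:
LF_Task 9 = 34; LS_Task 9 = 34−4 = 30
LF_Task 8 = LS_Task 9 = 30; LS_Task 8 = 30−5 = 25
LF_Task 7 = LS_Task 9 = 30; LS_Task 7 = 30−11 = 19
LF_Task 6 = LS_Task 8 = 25; LS_Task 6 = 25−12 = 13
LF_Task 5 = LS_Task 9 = 30; LS_Task 5 = 30−3 = 27
LF_Task 4 = LS_Task 9 = 30; LS_Task 4 = 30−3 = 27
LF_Task 3 = min(LS_Task 4=27, LS_Task 5=27, LS_Task 6=13) = 13; LS_Task 3 = 13−13 = 0
LF_Task 2 = min(LS_Task 5=27, LS_Task 9=30) = 27; LS_Task 2 = 27−8 = 19
LF_Task 1 = min(LS_Task 4=27, LS_Task 6=13, LS_Task 7=19) = 13; LS_Task 1 = 13−4 = 9
Slack_Task 5 = LS_Task 5 − ES_Task 5 = 27 − 13 = 14

14 weeks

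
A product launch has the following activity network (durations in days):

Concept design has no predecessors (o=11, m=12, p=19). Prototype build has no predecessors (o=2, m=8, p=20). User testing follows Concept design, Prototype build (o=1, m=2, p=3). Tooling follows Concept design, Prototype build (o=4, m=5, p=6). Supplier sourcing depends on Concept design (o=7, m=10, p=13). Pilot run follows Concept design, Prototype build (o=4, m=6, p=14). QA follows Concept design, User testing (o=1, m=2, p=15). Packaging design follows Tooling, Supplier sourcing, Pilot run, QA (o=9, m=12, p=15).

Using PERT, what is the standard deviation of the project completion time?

te_Concept design = (11 + 4·12 + 19)/6 = 78/6 = 13; σ²_Concept design = ((19−11)/6)² = 1.778
te_Prototype build = (2 + 4·8 + 20)/6 = 54/6 = 9; σ²_Prototype build = ((20−2)/6)² = 9.000
te_User testing = (1 + 4·2 + 3)/6 = 12/6 = 2; σ²_User testing = ((3−1)/6)² = 0.111
te_Tooling = (4 + 4·5 + 6)/6 = 30/6 = 5; σ²_Tooling = ((6−4)/6)² = 0.111
te_Supplier sourcing = (7 + 4·10 + 13)/6 = 60/6 = 10; σ²_Supplier sourcing = ((13−7)/6)² = 1.000
te_Pilot run = (4 + 4·6 + 14)/6 = 42/6 = 7; σ²_Pilot run = ((14−4)/6)² = 2.778
te_QA = (1 + 4·2 + 15)/6 = 24/6 = 4; σ²_QA = ((15−1)/6)² = 5.444
te_Packaging design = (9 + 4·12 + 15)/6 = 72/6 = 12; σ²_Packaging design = ((15−9)/6)² = 1.000

Forward pass:
ES_Concept design = 0; EF_Concept design = 13
ES_Prototype build = 0; EF_Prototype build = 9
ES_User testing = max(EF_Concept design=13, EF_Prototype build=9) = 13; EF_User testing = 13+2 = 15
ES_Tooling = max(EF_Concept design=13, EF_Prototype build=9) = 13; EF_Tooling = 13+5 = 18
ES_Supplier sourcing = 13; EF_Supplier sourcing = 13+10 = 23
ES_Pilot run = max(EF_Concept design=13, EF_Prototype build=9) = 13; EF_Pilot run = 13+7 = 20
ES_QA = max(EF_Concept design=13, EF_User testing=15) = 15; EF_QA = 15+4 = 19
ES_Packaging design = max(EF_Tooling=18, EF_Supplier sourcing=23, EF_Pilot run=20, EF_QA=19) = 23; EF_Packaging design = 23+12 = 35
Expected project duration μ = 35 days. Critical path: Concept design → Supplier sourcing → Packaging design.

Variance along critical path = 1.778 + 1.000 + 1.000 = 3.778
σ = √3.778 = 1.944 days

1.94 days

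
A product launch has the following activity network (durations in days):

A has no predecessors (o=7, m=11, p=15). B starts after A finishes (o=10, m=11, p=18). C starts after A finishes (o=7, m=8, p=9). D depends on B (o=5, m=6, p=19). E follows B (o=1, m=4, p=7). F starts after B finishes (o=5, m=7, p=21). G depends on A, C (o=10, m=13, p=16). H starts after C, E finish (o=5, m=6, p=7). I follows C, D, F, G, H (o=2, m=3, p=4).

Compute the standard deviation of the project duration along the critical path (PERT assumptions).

te_A = (7 + 4·11 + 15)/6 = 66/6 = 11; σ²_A = ((15−7)/6)² = 1.778
te_B = (10 + 4·11 + 18)/6 = 72/6 = 12; σ²_B = ((18−10)/6)² = 1.778
te_C = (7 + 4·8 + 9)/6 = 48/6 = 8; σ²_C = ((9−7)/6)² = 0.111
te_D = (5 + 4·6 + 19)/6 = 48/6 = 8; σ²_D = ((19−5)/6)² = 5.444
te_E = (1 + 4·4 + 7)/6 = 24/6 = 4; σ²_E = ((7−1)/6)² = 1.000
te_F = (5 + 4·7 + 21)/6 = 54/6 = 9; σ²_F = ((21−5)/6)² = 7.111
te_G = (10 + 4·13 + 16)/6 = 78/6 = 13; σ²_G = ((16−10)/6)² = 1.000
te_H = (5 + 4·6 + 7)/6 = 36/6 = 6; σ²_H = ((7−5)/6)² = 0.111
te_I = (2 + 4·3 + 4)/6 = 18/6 = 3; σ²_I = ((4−2)/6)² = 0.111

Forward pass:
ES_A = 0; EF_A = 11
ES_B = 11; EF_B = 11+12 = 23
ES_C = 11; EF_C = 11+8 = 19
ES_D = 23; EF_D = 23+8 = 31
ES_E = 23; EF_E = 23+4 = 27
ES_F = 23; EF_F = 23+9 = 32
ES_G = max(EF_A=11, EF_C=19) = 19; EF_G = 19+13 = 32
ES_H = max(EF_C=19, EF_E=27) = 27; EF_H = 27+6 = 33
ES_I = max(EF_C=19, EF_D=31, EF_F=32, EF_G=32, EF_H=33) = 33; EF_I = 33+3 = 36
Expected project duration μ = 36 days. Critical path: A → B → E → H → I.

Variance along critical path = 1.778 + 1.778 + 1.000 + 0.111 + 0.111 = 4.778
σ = √4.778 = 2.186 days

2.19 days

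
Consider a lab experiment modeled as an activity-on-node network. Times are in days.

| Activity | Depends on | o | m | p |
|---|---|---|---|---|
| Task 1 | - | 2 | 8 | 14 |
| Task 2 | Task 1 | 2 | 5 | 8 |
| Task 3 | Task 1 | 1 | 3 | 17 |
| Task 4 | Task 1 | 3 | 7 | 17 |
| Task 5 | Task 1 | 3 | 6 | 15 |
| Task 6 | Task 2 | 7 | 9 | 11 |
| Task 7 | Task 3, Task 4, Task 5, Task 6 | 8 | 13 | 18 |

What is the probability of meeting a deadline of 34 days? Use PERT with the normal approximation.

te_Task 1 = (2 + 4·8 + 14)/6 = 48/6 = 8; σ²_Task 1 = ((14−2)/6)² = 4.000
te_Task 2 = (2 + 4·5 + 8)/6 = 30/6 = 5; σ²_Task 2 = ((8−2)/6)² = 1.000
te_Task 3 = (1 + 4·3 + 17)/6 = 30/6 = 5; σ²_Task 3 = ((17−1)/6)² = 7.111
te_Task 4 = (3 + 4·7 + 17)/6 = 48/6 = 8; σ²_Task 4 = ((17−3)/6)² = 5.444
te_Task 5 = (3 + 4·6 + 15)/6 = 42/6 = 7; σ²_Task 5 = ((15−3)/6)² = 4.000
te_Task 6 = (7 + 4·9 + 11)/6 = 54/6 = 9; σ²_Task 6 = ((11−7)/6)² = 0.444
te_Task 7 = (8 + 4·13 + 18)/6 = 78/6 = 13; σ²_Task 7 = ((18−8)/6)² = 2.778

Forward pass:
ES_Task 1 = 0; EF_Task 1 = 8
ES_Task 2 = 8; EF_Task 2 = 8+5 = 13
ES_Task 3 = 8; EF_Task 3 = 8+5 = 13
ES_Task 4 = 8; EF_Task 4 = 8+8 = 16
ES_Task 5 = 8; EF_Task 5 = 8+7 = 15
ES_Task 6 = 13; EF_Task 6 = 13+9 = 22
ES_Task 7 = max(EF_Task 3=13, EF_Task 4=16, EF_Task 5=15, EF_Task 6=22) = 22; EF_Task 7 = 22+13 = 35
Expected project duration μ = 35 days. Critical path: Task 1 → Task 2 → Task 6 → Task 7.

Variance along critical path = 4.000 + 1.000 + 0.444 + 2.778 = 8.222; σ = √8.222 = 2.867 days.
Z = (34 − 35) / 2.867 = -0.349
P(T ≤ 34) = Φ(-0.349) ≈ 0.364

0.364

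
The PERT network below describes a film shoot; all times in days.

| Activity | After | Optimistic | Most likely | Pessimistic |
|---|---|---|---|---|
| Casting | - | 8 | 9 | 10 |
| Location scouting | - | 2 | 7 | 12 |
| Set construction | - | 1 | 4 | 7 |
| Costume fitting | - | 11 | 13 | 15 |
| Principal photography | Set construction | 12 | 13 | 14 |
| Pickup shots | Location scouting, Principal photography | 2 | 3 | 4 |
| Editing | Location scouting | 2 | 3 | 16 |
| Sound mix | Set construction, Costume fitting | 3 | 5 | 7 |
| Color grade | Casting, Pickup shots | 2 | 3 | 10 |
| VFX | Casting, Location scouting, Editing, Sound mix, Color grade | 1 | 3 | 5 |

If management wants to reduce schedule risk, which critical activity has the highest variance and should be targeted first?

Color grade

te_Casting = (8 + 4·9 + 10)/6 = 54/6 = 9; σ²_Casting = ((10−8)/6)² = 0.111
te_Location scouting = (2 + 4·7 + 12)/6 = 42/6 = 7; σ²_Location scouting = ((12−2)/6)² = 2.778
te_Set construction = (1 + 4·4 + 7)/6 = 24/6 = 4; σ²_Set construction = ((7−1)/6)² = 1.000
te_Costume fitting = (11 + 4·13 + 15)/6 = 78/6 = 13; σ²_Costume fitting = ((15−11)/6)² = 0.444
te_Principal photography = (12 + 4·13 + 14)/6 = 78/6 = 13; σ²_Principal photography = ((14−12)/6)² = 0.111
te_Pickup shots = (2 + 4·3 + 4)/6 = 18/6 = 3; σ²_Pickup shots = ((4−2)/6)² = 0.111
te_Editing = (2 + 4·3 + 16)/6 = 30/6 = 5; σ²_Editing = ((16−2)/6)² = 5.444
te_Sound mix = (3 + 4·5 + 7)/6 = 30/6 = 5; σ²_Sound mix = ((7−3)/6)² = 0.444
te_Color grade = (2 + 4·3 + 10)/6 = 24/6 = 4; σ²_Color grade = ((10−2)/6)² = 1.778
te_VFX = (1 + 4·3 + 5)/6 = 18/6 = 3; σ²_VFX = ((5−1)/6)² = 0.444

Forward pass:
ES_Casting = 0; EF_Casting = 9
ES_Location scouting = 0; EF_Location scouting = 7
ES_Set construction = 0; EF_Set construction = 4
ES_Costume fitting = 0; EF_Costume fitting = 13
ES_Principal photography = 4; EF_Principal photography = 4+13 = 17
ES_Pickup shots = max(EF_Location scouting=7, EF_Principal photography=17) = 17; EF_Pickup shots = 17+3 = 20
ES_Editing = 7; EF_Editing = 7+5 = 12
ES_Sound mix = max(EF_Set construction=4, EF_Costume fitting=13) = 13; EF_Sound mix = 13+5 = 18
ES_Color grade = max(EF_Casting=9, EF_Pickup shots=20) = 20; EF_Color grade = 20+4 = 24
ES_VFX = max(EF_Casting=9, EF_Location scouting=7, EF_Editing=12, EF_Sound mix=18, EF_Color grade=24) = 24; EF_VFX = 24+3 = 27
Expected project duration μ = 27 days. Critical path: Set construction → Principal photography → Pickup shots → Color grade → VFX.

Variances on critical path: σ²_Set construction=1.000, σ²_Principal photography=0.111, σ²_Pickup shots=0.111, σ²_Color grade=1.778, σ²_VFX=0.444.
Largest is σ²_Color grade = 1.778.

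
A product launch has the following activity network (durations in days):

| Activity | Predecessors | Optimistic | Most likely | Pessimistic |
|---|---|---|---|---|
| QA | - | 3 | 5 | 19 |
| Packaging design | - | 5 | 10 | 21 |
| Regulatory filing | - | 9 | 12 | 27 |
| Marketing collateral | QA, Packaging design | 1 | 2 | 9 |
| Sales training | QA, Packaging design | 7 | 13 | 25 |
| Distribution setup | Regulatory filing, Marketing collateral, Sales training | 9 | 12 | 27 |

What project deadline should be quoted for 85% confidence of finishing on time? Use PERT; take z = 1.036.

te_QA = (3 + 4·5 + 19)/6 = 42/6 = 7; σ²_QA = ((19−3)/6)² = 7.111
te_Packaging design = (5 + 4·10 + 21)/6 = 66/6 = 11; σ²_Packaging design = ((21−5)/6)² = 7.111
te_Regulatory filing = (9 + 4·12 + 27)/6 = 84/6 = 14; σ²_Regulatory filing = ((27−9)/6)² = 9.000
te_Marketing collateral = (1 + 4·2 + 9)/6 = 18/6 = 3; σ²_Marketing collateral = ((9−1)/6)² = 1.778
te_Sales training = (7 + 4·13 + 25)/6 = 84/6 = 14; σ²_Sales training = ((25−7)/6)² = 9.000
te_Distribution setup = (9 + 4·12 + 27)/6 = 84/6 = 14; σ²_Distribution setup = ((27−9)/6)² = 9.000

Forward pass:
ES_QA = 0; EF_QA = 7
ES_Packaging design = 0; EF_Packaging design = 11
ES_Regulatory filing = 0; EF_Regulatory filing = 14
ES_Marketing collateral = max(EF_QA=7, EF_Packaging design=11) = 11; EF_Marketing collateral = 11+3 = 14
ES_Sales training = max(EF_QA=7, EF_Packaging design=11) = 11; EF_Sales training = 11+14 = 25
ES_Distribution setup = max(EF_Regulatory filing=14, EF_Marketing collateral=14, EF_Sales training=25) = 25; EF_Distribution setup = 25+14 = 39
Expected project duration μ = 39 days. Critical path: Packaging design → Sales training → Distribution setup.

Variance along critical path = 7.111 + 9.000 + 9.000 = 25.111; σ = 5.011 days.
D = μ + z·σ = 39 + 1.036·5.011 = 44.2 days

44.2 days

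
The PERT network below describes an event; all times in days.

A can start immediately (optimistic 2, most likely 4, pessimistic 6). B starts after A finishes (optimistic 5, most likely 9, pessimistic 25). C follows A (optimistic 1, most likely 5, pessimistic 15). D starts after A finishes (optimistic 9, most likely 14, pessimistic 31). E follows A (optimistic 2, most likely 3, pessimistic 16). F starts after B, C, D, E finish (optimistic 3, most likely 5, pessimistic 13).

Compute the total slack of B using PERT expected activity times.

te_A = (2 + 4·4 + 6)/6 = 24/6 = 4
te_B = (5 + 4·9 + 25)/6 = 66/6 = 11
te_C = (1 + 4·5 + 15)/6 = 36/6 = 6
te_D = (9 + 4·14 + 31)/6 = 96/6 = 16
te_E = (2 + 4·3 + 16)/6 = 30/6 = 5
te_F = (3 + 4·5 + 13)/6 = 36/6 = 6

Forward pass:
ES_A = 0; EF_A = 4
ES_B = 4; EF_B = 4+11 = 15
ES_C = 4; EF_C = 4+6 = 10
ES_D = 4; EF_D = 4+16 = 20
ES_E = 4; EF_E = 4+5 = 9
ES_F = max(EF_B=15, EF_C=10, EF_D=20, EF_E=9) = 20; EF_F = 20+6 = 26
Expected project duration μ = 26 days. Critical path: A → D → F.

Backward pass:
LF_F = 26; LS_F = 26−6 = 20
LF_E = LS_F = 20; LS_E = 20−5 = 15
LF_D = LS_F = 20; LS_D = 20−16 = 4
LF_C = LS_F = 20; LS_C = 20−6 = 14
LF_B = LS_F = 20; LS_B = 20−11 = 9
LF_A = min(LS_B=9, LS_C=14, LS_D=4, LS_E=15) = 4; LS_A = 4−4 = 0
Slack_B = LS_B − ES_B = 9 − 4 = 5

5 days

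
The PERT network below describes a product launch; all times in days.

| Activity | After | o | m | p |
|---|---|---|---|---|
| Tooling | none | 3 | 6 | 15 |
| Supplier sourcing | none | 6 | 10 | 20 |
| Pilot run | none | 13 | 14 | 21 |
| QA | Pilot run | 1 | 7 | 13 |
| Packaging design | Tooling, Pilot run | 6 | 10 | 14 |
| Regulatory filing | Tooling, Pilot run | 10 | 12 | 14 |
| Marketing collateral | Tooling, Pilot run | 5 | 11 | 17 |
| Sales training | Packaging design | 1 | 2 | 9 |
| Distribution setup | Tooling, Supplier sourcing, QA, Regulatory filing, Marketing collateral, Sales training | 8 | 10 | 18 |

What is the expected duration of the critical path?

te_Tooling = (3 + 4·6 + 15)/6 = 42/6 = 7
te_Supplier sourcing = (6 + 4·10 + 20)/6 = 66/6 = 11
te_Pilot run = (13 + 4·14 + 21)/6 = 90/6 = 15
te_QA = (1 + 4·7 + 13)/6 = 42/6 = 7
te_Packaging design = (6 + 4·10 + 14)/6 = 60/6 = 10
te_Regulatory filing = (10 + 4·12 + 14)/6 = 72/6 = 12
te_Marketing collateral = (5 + 4·11 + 17)/6 = 66/6 = 11
te_Sales training = (1 + 4·2 + 9)/6 = 18/6 = 3
te_Distribution setup = (8 + 4·10 + 18)/6 = 66/6 = 11

Forward pass:
ES_Tooling = 0; EF_Tooling = 7
ES_Supplier sourcing = 0; EF_Supplier sourcing = 11
ES_Pilot run = 0; EF_Pilot run = 15
ES_QA = 15; EF_QA = 15+7 = 22
ES_Packaging design = max(EF_Tooling=7, EF_Pilot run=15) = 15; EF_Packaging design = 15+10 = 25
ES_Regulatory filing = max(EF_Tooling=7, EF_Pilot run=15) = 15; EF_Regulatory filing = 15+12 = 27
ES_Marketing collateral = max(EF_Tooling=7, EF_Pilot run=15) = 15; EF_Marketing collateral = 15+11 = 26
ES_Sales training = 25; EF_Sales training = 25+3 = 28
ES_Distribution setup = max(EF_Tooling=7, EF_Supplier sourcing=11, EF_QA=22, EF_Regulatory filing=27, EF_Marketing collateral=26, EF_Sales training=28) = 28; EF_Distribution setup = 28+11 = 39
Expected project duration μ = 39 days. Critical path: Pilot run → Packaging design → Sales training → Distribution setup.

39 days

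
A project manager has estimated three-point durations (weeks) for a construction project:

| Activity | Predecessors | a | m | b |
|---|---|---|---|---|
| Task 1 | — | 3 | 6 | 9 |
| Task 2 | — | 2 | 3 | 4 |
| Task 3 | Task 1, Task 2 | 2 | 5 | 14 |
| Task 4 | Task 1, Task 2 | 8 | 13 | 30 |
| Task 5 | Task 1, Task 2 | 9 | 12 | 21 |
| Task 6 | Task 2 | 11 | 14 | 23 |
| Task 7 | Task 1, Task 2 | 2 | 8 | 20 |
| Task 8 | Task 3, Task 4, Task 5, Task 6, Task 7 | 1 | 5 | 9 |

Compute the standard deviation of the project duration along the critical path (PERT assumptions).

te_Task 1 = (3 + 4·6 + 9)/6 = 36/6 = 6; σ²_Task 1 = ((9−3)/6)² = 1.000
te_Task 2 = (2 + 4·3 + 4)/6 = 18/6 = 3; σ²_Task 2 = ((4−2)/6)² = 0.111
te_Task 3 = (2 + 4·5 + 14)/6 = 36/6 = 6; σ²_Task 3 = ((14−2)/6)² = 4.000
te_Task 4 = (8 + 4·13 + 30)/6 = 90/6 = 15; σ²_Task 4 = ((30−8)/6)² = 13.444
te_Task 5 = (9 + 4·12 + 21)/6 = 78/6 = 13; σ²_Task 5 = ((21−9)/6)² = 4.000
te_Task 6 = (11 + 4·14 + 23)/6 = 90/6 = 15; σ²_Task 6 = ((23−11)/6)² = 4.000
te_Task 7 = (2 + 4·8 + 20)/6 = 54/6 = 9; σ²_Task 7 = ((20−2)/6)² = 9.000
te_Task 8 = (1 + 4·5 + 9)/6 = 30/6 = 5; σ²_Task 8 = ((9−1)/6)² = 1.778

Forward pass:
ES_Task 1 = 0; EF_Task 1 = 6
ES_Task 2 = 0; EF_Task 2 = 3
ES_Task 3 = max(EF_Task 1=6, EF_Task 2=3) = 6; EF_Task 3 = 6+6 = 12
ES_Task 4 = max(EF_Task 1=6, EF_Task 2=3) = 6; EF_Task 4 = 6+15 = 21
ES_Task 5 = max(EF_Task 1=6, EF_Task 2=3) = 6; EF_Task 5 = 6+13 = 19
ES_Task 6 = 3; EF_Task 6 = 3+15 = 18
ES_Task 7 = max(EF_Task 1=6, EF_Task 2=3) = 6; EF_Task 7 = 6+9 = 15
ES_Task 8 = max(EF_Task 3=12, EF_Task 4=21, EF_Task 5=19, EF_Task 6=18, EF_Task 7=15) = 21; EF_Task 8 = 21+5 = 26
Expected project duration μ = 26 weeks. Critical path: Task 1 → Task 4 → Task 8.

Variance along critical path = 1.000 + 13.444 + 1.778 = 16.222
σ = √16.222 = 4.028 weeks

4.03 weeks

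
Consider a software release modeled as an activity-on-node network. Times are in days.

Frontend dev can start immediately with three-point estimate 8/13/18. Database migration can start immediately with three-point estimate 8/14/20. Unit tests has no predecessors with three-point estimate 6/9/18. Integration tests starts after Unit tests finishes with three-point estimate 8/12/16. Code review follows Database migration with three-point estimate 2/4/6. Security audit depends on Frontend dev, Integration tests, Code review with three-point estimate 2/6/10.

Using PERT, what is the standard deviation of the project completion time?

te_Frontend dev = (8 + 4·13 + 18)/6 = 78/6 = 13; σ²_Frontend dev = ((18−8)/6)² = 2.778
te_Database migration = (8 + 4·14 + 20)/6 = 84/6 = 14; σ²_Database migration = ((20−8)/6)² = 4.000
te_Unit tests = (6 + 4·9 + 18)/6 = 60/6 = 10; σ²_Unit tests = ((18−6)/6)² = 4.000
te_Integration tests = (8 + 4·12 + 16)/6 = 72/6 = 12; σ²_Integration tests = ((16−8)/6)² = 1.778
te_Code review = (2 + 4·4 + 6)/6 = 24/6 = 4; σ²_Code review = ((6−2)/6)² = 0.444
te_Security audit = (2 + 4·6 + 10)/6 = 36/6 = 6; σ²_Security audit = ((10−2)/6)² = 1.778

Forward pass:
ES_Frontend dev = 0; EF_Frontend dev = 13
ES_Database migration = 0; EF_Database migration = 14
ES_Unit tests = 0; EF_Unit tests = 10
ES_Integration tests = 10; EF_Integration tests = 10+12 = 22
ES_Code review = 14; EF_Code review = 14+4 = 18
ES_Security audit = max(EF_Frontend dev=13, EF_Integration tests=22, EF_Code review=18) = 22; EF_Security audit = 22+6 = 28
Expected project duration μ = 28 days. Critical path: Unit tests → Integration tests → Security audit.

Variance along critical path = 4.000 + 1.778 + 1.778 = 7.556
σ = √7.556 = 2.749 days

2.75 days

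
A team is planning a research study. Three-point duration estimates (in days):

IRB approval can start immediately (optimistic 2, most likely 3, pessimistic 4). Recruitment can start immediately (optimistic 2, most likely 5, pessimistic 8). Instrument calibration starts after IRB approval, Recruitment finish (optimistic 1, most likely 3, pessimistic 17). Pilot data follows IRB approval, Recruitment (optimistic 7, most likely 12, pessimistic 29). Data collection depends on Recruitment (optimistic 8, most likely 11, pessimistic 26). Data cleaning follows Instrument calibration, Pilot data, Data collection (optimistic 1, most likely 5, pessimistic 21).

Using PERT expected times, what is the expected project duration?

te_IRB approval = (2 + 4·3 + 4)/6 = 18/6 = 3
te_Recruitment = (2 + 4·5 + 8)/6 = 30/6 = 5
te_Instrument calibration = (1 + 4·3 + 17)/6 = 30/6 = 5
te_Pilot data = (7 + 4·12 + 29)/6 = 84/6 = 14
te_Data collection = (8 + 4·11 + 26)/6 = 78/6 = 13
te_Data cleaning = (1 + 4·5 + 21)/6 = 42/6 = 7

Forward pass:
ES_IRB approval = 0; EF_IRB approval = 3
ES_Recruitment = 0; EF_Recruitment = 5
ES_Instrument calibration = max(EF_IRB approval=3, EF_Recruitment=5) = 5; EF_Instrument calibration = 5+5 = 10
ES_Pilot data = max(EF_IRB approval=3, EF_Recruitment=5) = 5; EF_Pilot data = 5+14 = 19
ES_Data collection = 5; EF_Data collection = 5+13 = 18
ES_Data cleaning = max(EF_Instrument calibration=10, EF_Pilot data=19, EF_Data collection=18) = 19; EF_Data cleaning = 19+7 = 26
Expected project duration μ = 26 days. Critical path: Recruitment → Pilot data → Data cleaning.

26 days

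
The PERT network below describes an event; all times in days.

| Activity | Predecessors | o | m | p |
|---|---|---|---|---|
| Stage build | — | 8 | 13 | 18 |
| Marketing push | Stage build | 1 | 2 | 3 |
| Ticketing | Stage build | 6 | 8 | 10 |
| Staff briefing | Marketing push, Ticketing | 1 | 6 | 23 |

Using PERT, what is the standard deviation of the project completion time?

te_Stage build = (8 + 4·13 + 18)/6 = 78/6 = 13; σ²_Stage build = ((18−8)/6)² = 2.778
te_Marketing push = (1 + 4·2 + 3)/6 = 12/6 = 2; σ²_Marketing push = ((3−1)/6)² = 0.111
te_Ticketing = (6 + 4·8 + 10)/6 = 48/6 = 8; σ²_Ticketing = ((10−6)/6)² = 0.444
te_Staff briefing = (1 + 4·6 + 23)/6 = 48/6 = 8; σ²_Staff briefing = ((23−1)/6)² = 13.444

Forward pass:
ES_Stage build = 0; EF_Stage build = 13
ES_Marketing push = 13; EF_Marketing push = 13+2 = 15
ES_Ticketing = 13; EF_Ticketing = 13+8 = 21
ES_Staff briefing = max(EF_Marketing push=15, EF_Ticketing=21) = 21; EF_Staff briefing = 21+8 = 29
Expected project duration μ = 29 days. Critical path: Stage build → Ticketing → Staff briefing.

Variance along critical path = 2.778 + 0.444 + 13.444 = 16.667
σ = √16.667 = 4.082 days

4.08 days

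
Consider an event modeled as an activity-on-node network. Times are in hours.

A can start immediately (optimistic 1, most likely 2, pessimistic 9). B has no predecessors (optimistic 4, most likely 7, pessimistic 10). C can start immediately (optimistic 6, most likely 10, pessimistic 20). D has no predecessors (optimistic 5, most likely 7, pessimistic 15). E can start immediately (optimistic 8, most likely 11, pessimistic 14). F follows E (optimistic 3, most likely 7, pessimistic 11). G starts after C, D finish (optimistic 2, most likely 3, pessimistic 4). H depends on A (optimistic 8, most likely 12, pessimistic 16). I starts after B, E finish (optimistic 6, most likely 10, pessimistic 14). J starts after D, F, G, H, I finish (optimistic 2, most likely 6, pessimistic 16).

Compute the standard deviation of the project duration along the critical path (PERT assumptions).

te_A = (1 + 4·2 + 9)/6 = 18/6 = 3; σ²_A = ((9−1)/6)² = 1.778
te_B = (4 + 4·7 + 10)/6 = 42/6 = 7; σ²_B = ((10−4)/6)² = 1.000
te_C = (6 + 4·10 + 20)/6 = 66/6 = 11; σ²_C = ((20−6)/6)² = 5.444
te_D = (5 + 4·7 + 15)/6 = 48/6 = 8; σ²_D = ((15−5)/6)² = 2.778
te_E = (8 + 4·11 + 14)/6 = 66/6 = 11; σ²_E = ((14−8)/6)² = 1.000
te_F = (3 + 4·7 + 11)/6 = 42/6 = 7; σ²_F = ((11−3)/6)² = 1.778
te_G = (2 + 4·3 + 4)/6 = 18/6 = 3; σ²_G = ((4−2)/6)² = 0.111
te_H = (8 + 4·12 + 16)/6 = 72/6 = 12; σ²_H = ((16−8)/6)² = 1.778
te_I = (6 + 4·10 + 14)/6 = 60/6 = 10; σ²_I = ((14−6)/6)² = 1.778
te_J = (2 + 4·6 + 16)/6 = 42/6 = 7; σ²_J = ((16−2)/6)² = 5.444

Forward pass:
ES_A = 0; EF_A = 3
ES_B = 0; EF_B = 7
ES_C = 0; EF_C = 11
ES_D = 0; EF_D = 8
ES_E = 0; EF_E = 11
ES_F = 11; EF_F = 11+7 = 18
ES_G = max(EF_C=11, EF_D=8) = 11; EF_G = 11+3 = 14
ES_H = 3; EF_H = 3+12 = 15
ES_I = max(EF_B=7, EF_E=11) = 11; EF_I = 11+10 = 21
ES_J = max(EF_D=8, EF_F=18, EF_G=14, EF_H=15, EF_I=21) = 21; EF_J = 21+7 = 28
Expected project duration μ = 28 hours. Critical path: E → I → J.

Variance along critical path = 1.000 + 1.778 + 5.444 = 8.222
σ = √8.222 = 2.867 hours

2.87 hours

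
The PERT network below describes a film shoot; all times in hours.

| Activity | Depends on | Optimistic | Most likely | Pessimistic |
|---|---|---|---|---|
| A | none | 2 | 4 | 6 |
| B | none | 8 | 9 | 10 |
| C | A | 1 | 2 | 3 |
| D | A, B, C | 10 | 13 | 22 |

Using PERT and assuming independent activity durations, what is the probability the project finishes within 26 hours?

te_A = (2 + 4·4 + 6)/6 = 24/6 = 4; σ²_A = ((6−2)/6)² = 0.444
te_B = (8 + 4·9 + 10)/6 = 54/6 = 9; σ²_B = ((10−8)/6)² = 0.111
te_C = (1 + 4·2 + 3)/6 = 12/6 = 2; σ²_C = ((3−1)/6)² = 0.111
te_D = (10 + 4·13 + 22)/6 = 84/6 = 14; σ²_D = ((22−10)/6)² = 4.000

Forward pass:
ES_A = 0; EF_A = 4
ES_B = 0; EF_B = 9
ES_C = 4; EF_C = 4+2 = 6
ES_D = max(EF_A=4, EF_B=9, EF_C=6) = 9; EF_D = 9+14 = 23
Expected project duration μ = 23 hours. Critical path: B → D.

Variance along critical path = 0.111 + 4.000 = 4.111; σ = √4.111 = 2.028 hours.
Z = (26 − 23) / 2.028 = 1.480
P(T ≤ 26) = Φ(1.480) ≈ 0.931

0.931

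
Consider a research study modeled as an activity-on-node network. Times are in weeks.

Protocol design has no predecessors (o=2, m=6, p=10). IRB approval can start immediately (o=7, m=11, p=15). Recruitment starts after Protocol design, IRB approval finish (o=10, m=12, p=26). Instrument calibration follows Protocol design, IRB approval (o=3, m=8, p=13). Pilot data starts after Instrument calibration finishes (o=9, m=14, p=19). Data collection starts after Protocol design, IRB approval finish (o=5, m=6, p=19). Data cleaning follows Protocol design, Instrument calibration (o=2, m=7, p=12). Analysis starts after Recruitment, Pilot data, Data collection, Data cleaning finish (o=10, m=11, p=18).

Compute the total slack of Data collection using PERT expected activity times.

14 weeks

te_Protocol design = (2 + 4·6 + 10)/6 = 36/6 = 6
te_IRB approval = (7 + 4·11 + 15)/6 = 66/6 = 11
te_Recruitment = (10 + 4·12 + 26)/6 = 84/6 = 14
te_Instrument calibration = (3 + 4·8 + 13)/6 = 48/6 = 8
te_Pilot data = (9 + 4·14 + 19)/6 = 84/6 = 14
te_Data collection = (5 + 4·6 + 19)/6 = 48/6 = 8
te_Data cleaning = (2 + 4·7 + 12)/6 = 42/6 = 7
te_Analysis = (10 + 4·11 + 18)/6 = 72/6 = 12

Forward pass:
ES_Protocol design = 0; EF_Protocol design = 6
ES_IRB approval = 0; EF_IRB approval = 11
ES_Recruitment = max(EF_Protocol design=6, EF_IRB approval=11) = 11; EF_Recruitment = 11+14 = 25
ES_Instrument calibration = max(EF_Protocol design=6, EF_IRB approval=11) = 11; EF_Instrument calibration = 11+8 = 19
ES_Pilot data = 19; EF_Pilot data = 19+14 = 33
ES_Data collection = max(EF_Protocol design=6, EF_IRB approval=11) = 11; EF_Data collection = 11+8 = 19
ES_Data cleaning = max(EF_Protocol design=6, EF_Instrument calibration=19) = 19; EF_Data cleaning = 19+7 = 26
ES_Analysis = max(EF_Recruitment=25, EF_Pilot data=33, EF_Data collection=19, EF_Data cleaning=26) = 33; EF_Analysis = 33+12 = 45
Expected project duration μ = 45 weeks. Critical path: IRB approval → Instrument calibration → Pilot data → Analysis.

Backward pass:
LF_Analysis = 45; LS_Analysis = 45−12 = 33
LF_Data cleaning = LS_Analysis = 33; LS_Data cleaning = 33−7 = 26
LF_Data collection = LS_Analysis = 33; LS_Data collection = 33−8 = 25
LF_Pilot data = LS_Analysis = 33; LS_Pilot data = 33−14 = 19
LF_Instrument calibration = min(LS_Pilot data=19, LS_Data cleaning=26) = 19; LS_Instrument calibration = 19−8 = 11
LF_Recruitment = LS_Analysis = 33; LS_Recruitment = 33−14 = 19
LF_IRB approval = min(LS_Recruitment=19, LS_Instrument calibration=11, LS_Data collection=25) = 11; LS_IRB approval = 11−11 = 0
LF_Protocol design = min(LS_Recruitment=19, LS_Instrument calibration=11, LS_Data collection=25, LS_Data cleaning=26) = 11; LS_Protocol design = 11−6 = 5
Slack_Data collection = LS_Data collection − ES_Data collection = 25 − 11 = 14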